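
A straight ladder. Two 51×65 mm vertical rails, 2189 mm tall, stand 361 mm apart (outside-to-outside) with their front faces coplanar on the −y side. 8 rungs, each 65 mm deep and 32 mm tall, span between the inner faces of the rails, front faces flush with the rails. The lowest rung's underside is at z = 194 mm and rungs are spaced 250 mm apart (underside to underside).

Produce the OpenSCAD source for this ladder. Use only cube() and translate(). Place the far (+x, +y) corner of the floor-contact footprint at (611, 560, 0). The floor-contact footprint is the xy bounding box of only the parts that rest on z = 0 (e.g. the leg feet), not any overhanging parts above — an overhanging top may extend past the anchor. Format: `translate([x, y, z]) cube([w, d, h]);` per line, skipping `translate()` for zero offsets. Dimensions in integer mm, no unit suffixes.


translate([250, 495, 0]) cube([51, 65, 2189]);
translate([560, 495, 0]) cube([51, 65, 2189]);
translate([301, 495, 194]) cube([259, 65, 32]);
translate([301, 495, 444]) cube([259, 65, 32]);
translate([301, 495, 694]) cube([259, 65, 32]);
translate([301, 495, 944]) cube([259, 65, 32]);
translate([301, 495, 1194]) cube([259, 65, 32]);
translate([301, 495, 1444]) cube([259, 65, 32]);
translate([301, 495, 1694]) cube([259, 65, 32]);
translate([301, 495, 1944]) cube([259, 65, 32]);


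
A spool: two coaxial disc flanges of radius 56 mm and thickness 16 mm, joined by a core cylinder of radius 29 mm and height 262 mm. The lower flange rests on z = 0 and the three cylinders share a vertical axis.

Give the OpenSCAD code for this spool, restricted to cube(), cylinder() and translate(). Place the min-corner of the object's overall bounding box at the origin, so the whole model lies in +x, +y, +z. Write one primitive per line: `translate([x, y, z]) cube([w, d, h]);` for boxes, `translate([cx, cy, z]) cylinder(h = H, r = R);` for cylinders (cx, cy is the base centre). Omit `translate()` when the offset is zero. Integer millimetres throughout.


translate([56, 56, 0]) cylinder(h = 16, r = 56);
translate([56, 56, 16]) cylinder(h = 262, r = 29);
translate([56, 56, 278]) cylinder(h = 16, r = 56);


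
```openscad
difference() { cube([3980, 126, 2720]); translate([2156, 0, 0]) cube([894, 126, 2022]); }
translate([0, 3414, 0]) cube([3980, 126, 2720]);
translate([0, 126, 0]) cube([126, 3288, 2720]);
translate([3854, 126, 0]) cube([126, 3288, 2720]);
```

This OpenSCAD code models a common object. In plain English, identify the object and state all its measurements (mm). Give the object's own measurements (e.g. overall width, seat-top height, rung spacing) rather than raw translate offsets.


A single room: four walls, each 2720 mm tall and 126 mm thick, enclosing an outside footprint 3980×3540 mm (x × y), no floor or roof. The front and back walls (−y and +y sides) run the full x-width; the side walls fit between their inner faces. A door opening 894 mm wide and 2022 mm tall is cut through the front wall from the floor up, its −x edge 2156 mm from the wall's −x end.


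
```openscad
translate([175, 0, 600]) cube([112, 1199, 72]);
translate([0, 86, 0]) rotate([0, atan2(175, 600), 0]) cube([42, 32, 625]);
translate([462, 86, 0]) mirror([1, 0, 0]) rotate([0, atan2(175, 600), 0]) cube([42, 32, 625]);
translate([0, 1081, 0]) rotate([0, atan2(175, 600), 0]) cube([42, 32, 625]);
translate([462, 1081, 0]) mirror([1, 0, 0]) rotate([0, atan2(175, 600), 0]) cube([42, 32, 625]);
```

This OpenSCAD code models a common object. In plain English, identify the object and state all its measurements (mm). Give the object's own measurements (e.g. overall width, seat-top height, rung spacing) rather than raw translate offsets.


A sawhorse. A 112×1199×72 mm beam (x, y, z) sits on two A-frame leg pairs. Each pair is two raked legs of 42×32 mm section (32 mm along y) splaying symmetrically in x. Each leg rises 600 mm vertically over 175 mm of horizontal reach and is 625 mm long along its own axis. Every leg's outer bottom edge rests on the floor and its outer top edge meets a bottom edge of the beam — the left legs (tilting toward +x) meet the beam's −x bottom edge, the right legs (their mirror images, tilting toward −x) meet its +x bottom edge — so the leg tops tuck under the beam, the beam's underside is 600 mm above the floor, and the feet are 462 mm apart outside-to-outside with the beam centred between them. The two leg pairs are set in 86 mm from either end of the beam.


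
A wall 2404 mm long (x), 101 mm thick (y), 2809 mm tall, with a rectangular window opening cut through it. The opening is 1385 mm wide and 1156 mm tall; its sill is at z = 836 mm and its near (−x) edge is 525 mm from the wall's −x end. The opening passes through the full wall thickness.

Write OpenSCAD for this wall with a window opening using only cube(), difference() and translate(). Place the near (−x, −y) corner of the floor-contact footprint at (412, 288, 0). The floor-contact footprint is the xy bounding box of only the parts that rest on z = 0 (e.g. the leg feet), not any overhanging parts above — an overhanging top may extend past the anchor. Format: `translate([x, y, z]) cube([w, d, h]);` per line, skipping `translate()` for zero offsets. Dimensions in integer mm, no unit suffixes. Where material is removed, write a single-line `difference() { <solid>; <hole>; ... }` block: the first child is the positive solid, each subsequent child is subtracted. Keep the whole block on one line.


difference() { translate([412, 288, 0]) cube([2404, 101, 2809]); translate([937, 288, 836]) cube([1385, 101, 1156]); }


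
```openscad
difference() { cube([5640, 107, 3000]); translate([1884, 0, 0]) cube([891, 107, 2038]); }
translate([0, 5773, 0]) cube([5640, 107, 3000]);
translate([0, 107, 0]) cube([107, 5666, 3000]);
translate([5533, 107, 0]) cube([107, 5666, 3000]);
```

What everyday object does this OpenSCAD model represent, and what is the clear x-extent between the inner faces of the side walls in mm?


A single room. The interior width is 5426 mm.

Four walls enclosing a rectangle with a door in the front wall — a room. Outside width 5640 minus two 107 mm walls gives 5426 mm.


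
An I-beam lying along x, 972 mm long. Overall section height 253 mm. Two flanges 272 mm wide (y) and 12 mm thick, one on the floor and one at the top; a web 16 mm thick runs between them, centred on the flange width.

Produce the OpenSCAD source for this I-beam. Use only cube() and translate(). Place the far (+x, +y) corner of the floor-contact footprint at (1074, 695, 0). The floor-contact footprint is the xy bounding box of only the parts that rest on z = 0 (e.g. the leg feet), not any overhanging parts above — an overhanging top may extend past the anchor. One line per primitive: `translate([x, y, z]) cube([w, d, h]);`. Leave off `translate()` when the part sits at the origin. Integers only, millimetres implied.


translate([102, 423, 0]) cube([972, 272, 12]);
translate([102, 551, 12]) cube([972, 16, 229]);
translate([102, 423, 241]) cube([972, 272, 12]);


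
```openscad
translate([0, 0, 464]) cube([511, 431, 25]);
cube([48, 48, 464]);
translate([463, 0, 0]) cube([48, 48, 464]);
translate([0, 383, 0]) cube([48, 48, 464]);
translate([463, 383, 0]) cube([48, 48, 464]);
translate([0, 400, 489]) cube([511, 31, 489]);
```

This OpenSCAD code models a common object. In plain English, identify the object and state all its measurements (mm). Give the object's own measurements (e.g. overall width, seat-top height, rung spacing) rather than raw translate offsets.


A chair. The seat is a 511×431×25 mm slab with its top at z = 489 mm, on four 48×48 mm corner legs (flush with the seat edges, standing on z = 0). A flat backrest 31 mm thick, 489 mm tall, spans the full seat width and rises from the seat top along its +y edge, rear face flush with the rear of the seat.


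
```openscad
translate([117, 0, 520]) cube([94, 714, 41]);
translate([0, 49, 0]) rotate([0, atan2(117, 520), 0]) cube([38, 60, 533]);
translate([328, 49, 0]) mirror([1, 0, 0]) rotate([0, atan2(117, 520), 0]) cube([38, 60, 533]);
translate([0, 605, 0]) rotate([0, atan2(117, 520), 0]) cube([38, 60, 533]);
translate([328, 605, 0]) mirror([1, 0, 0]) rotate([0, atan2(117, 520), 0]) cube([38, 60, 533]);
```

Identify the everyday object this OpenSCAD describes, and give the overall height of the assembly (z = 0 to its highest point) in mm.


A sawhorse. The overall height is 561 mm.

A beam across two mirrored pairs of raked legs — a sawhorse. The beam's underside is at z = 520 (matching the legs' vertical rise in atan2(117, 520)) and the beam is 41 mm tall, so its top is at 520 + 41 = 561 mm. The raked legs top out at the beam's underside, so that is the highest point.


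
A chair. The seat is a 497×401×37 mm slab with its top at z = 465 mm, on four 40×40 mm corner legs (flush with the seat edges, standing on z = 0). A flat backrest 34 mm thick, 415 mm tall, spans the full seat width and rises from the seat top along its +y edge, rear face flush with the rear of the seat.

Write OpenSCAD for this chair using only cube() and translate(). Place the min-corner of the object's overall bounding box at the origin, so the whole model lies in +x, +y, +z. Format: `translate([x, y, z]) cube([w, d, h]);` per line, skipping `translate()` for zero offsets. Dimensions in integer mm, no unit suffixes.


translate([0, 0, 428]) cube([497, 401, 37]);
cube([40, 40, 428]);
translate([457, 0, 0]) cube([40, 40, 428]);
translate([0, 361, 0]) cube([40, 40, 428]);
translate([457, 361, 0]) cube([40, 40, 428]);
translate([0, 367, 465]) cube([497, 34, 415]);


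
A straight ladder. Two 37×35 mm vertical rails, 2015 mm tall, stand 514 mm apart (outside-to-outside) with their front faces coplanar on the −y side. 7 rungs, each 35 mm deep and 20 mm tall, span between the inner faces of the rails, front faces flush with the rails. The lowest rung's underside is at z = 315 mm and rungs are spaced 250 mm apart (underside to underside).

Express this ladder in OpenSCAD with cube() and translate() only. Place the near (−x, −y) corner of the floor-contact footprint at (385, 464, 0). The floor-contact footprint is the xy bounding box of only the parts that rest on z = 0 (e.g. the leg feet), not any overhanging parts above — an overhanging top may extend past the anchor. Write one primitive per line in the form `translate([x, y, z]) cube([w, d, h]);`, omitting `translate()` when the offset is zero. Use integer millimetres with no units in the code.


translate([385, 464, 0]) cube([37, 35, 2015]);
translate([862, 464, 0]) cube([37, 35, 2015]);
translate([422, 464, 315]) cube([440, 35, 20]);
translate([422, 464, 565]) cube([440, 35, 20]);
translate([422, 464, 815]) cube([440, 35, 20]);
translate([422, 464, 1065]) cube([440, 35, 20]);
translate([422, 464, 1315]) cube([440, 35, 20]);
translate([422, 464, 1565]) cube([440, 35, 20]);
translate([422, 464, 1815]) cube([440, 35, 20]);


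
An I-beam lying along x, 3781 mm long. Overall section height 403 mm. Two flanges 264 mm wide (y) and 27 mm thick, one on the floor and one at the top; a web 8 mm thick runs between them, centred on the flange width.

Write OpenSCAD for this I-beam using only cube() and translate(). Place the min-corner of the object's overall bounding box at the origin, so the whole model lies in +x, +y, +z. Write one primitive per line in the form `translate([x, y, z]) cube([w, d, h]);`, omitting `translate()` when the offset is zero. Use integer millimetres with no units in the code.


cube([3781, 264, 27]);
translate([0, 128, 27]) cube([3781, 8, 349]);
translate([0, 0, 376]) cube([3781, 264, 27]);


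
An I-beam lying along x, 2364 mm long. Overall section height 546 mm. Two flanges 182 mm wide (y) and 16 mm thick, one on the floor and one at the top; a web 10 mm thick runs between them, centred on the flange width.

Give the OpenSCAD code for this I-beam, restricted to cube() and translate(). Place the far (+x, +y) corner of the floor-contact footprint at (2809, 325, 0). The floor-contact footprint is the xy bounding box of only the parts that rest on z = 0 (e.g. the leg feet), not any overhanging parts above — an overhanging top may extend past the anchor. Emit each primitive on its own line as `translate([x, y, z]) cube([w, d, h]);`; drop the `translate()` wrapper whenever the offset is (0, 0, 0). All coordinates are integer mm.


translate([445, 143, 0]) cube([2364, 182, 16]);
translate([445, 229, 16]) cube([2364, 10, 514]);
translate([445, 143, 530]) cube([2364, 182, 16]);


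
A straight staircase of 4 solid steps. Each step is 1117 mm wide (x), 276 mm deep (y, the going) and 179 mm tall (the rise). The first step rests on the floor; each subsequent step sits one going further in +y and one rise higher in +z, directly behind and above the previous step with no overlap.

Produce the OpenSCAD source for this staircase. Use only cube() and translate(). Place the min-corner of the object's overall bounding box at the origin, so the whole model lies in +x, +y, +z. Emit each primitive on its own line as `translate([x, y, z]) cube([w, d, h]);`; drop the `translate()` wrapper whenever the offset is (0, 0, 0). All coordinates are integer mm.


cube([1117, 276, 179]);
translate([0, 276, 179]) cube([1117, 276, 179]);
translate([0, 552, 358]) cube([1117, 276, 179]);
translate([0, 828, 537]) cube([1117, 276, 179]);


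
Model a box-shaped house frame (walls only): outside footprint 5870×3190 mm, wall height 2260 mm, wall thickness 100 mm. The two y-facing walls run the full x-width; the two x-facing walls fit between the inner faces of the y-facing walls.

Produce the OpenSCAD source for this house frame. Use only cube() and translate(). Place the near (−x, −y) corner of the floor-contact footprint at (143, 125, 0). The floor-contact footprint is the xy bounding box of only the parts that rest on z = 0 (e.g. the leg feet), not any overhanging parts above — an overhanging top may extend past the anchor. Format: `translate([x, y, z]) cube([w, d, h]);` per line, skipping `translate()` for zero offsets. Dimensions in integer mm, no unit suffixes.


translate([143, 125, 0]) cube([5870, 100, 2260]);
translate([143, 3215, 0]) cube([5870, 100, 2260]);
translate([143, 225, 0]) cube([100, 2990, 2260]);
translate([5913, 225, 0]) cube([100, 2990, 2260]);


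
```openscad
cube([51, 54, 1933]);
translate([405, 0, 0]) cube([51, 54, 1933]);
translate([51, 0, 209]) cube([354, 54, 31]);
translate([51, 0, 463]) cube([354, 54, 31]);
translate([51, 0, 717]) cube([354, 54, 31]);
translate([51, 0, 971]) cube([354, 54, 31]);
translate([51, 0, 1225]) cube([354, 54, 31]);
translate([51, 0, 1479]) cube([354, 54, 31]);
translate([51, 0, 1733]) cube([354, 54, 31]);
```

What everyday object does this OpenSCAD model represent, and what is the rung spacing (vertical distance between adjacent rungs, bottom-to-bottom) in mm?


A ladder. The rung spacing is 254 mm.

Two tall 51×54 posts with 7 short bars between them — a ladder. Adjacent rungs sit at z = 209 and z = 463, so the spacing is 463 − 209 = 254 mm.


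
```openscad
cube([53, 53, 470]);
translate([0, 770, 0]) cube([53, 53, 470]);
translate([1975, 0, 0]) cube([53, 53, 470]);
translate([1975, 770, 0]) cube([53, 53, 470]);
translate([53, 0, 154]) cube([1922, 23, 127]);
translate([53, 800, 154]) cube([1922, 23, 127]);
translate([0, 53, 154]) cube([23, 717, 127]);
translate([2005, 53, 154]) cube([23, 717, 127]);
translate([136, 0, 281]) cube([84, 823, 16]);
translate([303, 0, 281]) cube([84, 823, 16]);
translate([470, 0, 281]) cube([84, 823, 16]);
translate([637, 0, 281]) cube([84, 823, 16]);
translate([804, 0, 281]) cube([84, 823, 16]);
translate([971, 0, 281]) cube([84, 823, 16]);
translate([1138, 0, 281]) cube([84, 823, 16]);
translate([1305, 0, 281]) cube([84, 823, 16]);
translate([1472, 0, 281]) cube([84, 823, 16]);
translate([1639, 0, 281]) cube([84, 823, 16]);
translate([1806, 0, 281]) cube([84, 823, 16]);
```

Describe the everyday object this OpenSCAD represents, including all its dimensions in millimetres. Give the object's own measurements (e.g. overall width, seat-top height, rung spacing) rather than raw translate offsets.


A bed frame 2028 mm long (x) by 823 mm wide (y). Four 53×53 mm corner posts, 470 mm tall, at the corners of the footprint. Four rails of 23 mm thickness and 127 mm height run between adjacent posts with their undersides at z = 154 mm, their outer faces flush with the outside of the frame (the two x-running rails run between the posts' inner faces; the two y-running rails run between the posts' inner faces). 11 slats, each 84 mm wide (x) and 16 mm thick, lie across the top of the two x-running rails, running the full 823 mm width of the frame in y; along x they sit between the end posts with a 83 mm gap after the −x posts and between neighbouring slats, leaving 85 mm before the +x posts.


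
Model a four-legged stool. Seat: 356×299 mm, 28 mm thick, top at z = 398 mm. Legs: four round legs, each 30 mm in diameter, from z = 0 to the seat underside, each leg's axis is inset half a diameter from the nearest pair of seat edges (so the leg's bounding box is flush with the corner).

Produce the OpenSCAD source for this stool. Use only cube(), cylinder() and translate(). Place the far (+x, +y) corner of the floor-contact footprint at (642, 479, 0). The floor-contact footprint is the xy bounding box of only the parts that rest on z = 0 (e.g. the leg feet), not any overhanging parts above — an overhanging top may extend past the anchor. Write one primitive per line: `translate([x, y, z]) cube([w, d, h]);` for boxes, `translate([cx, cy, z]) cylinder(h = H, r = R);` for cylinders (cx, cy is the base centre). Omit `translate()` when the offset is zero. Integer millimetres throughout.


translate([286, 180, 370]) cube([356, 299, 28]);
translate([301, 195, 0]) cylinder(h = 370, r = 15);
translate([627, 195, 0]) cylinder(h = 370, r = 15);
translate([301, 464, 0]) cylinder(h = 370, r = 15);
translate([627, 464, 0]) cylinder(h = 370, r = 15);


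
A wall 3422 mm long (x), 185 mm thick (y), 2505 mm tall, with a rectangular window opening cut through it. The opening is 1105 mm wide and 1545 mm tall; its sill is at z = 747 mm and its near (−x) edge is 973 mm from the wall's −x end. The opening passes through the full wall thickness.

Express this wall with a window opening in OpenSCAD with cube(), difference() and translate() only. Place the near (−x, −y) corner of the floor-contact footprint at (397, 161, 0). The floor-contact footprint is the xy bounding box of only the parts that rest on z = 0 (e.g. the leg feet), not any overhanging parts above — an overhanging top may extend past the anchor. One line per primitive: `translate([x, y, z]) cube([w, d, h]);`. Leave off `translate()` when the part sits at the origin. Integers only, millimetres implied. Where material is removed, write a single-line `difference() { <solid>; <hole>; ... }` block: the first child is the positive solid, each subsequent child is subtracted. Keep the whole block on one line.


difference() { translate([397, 161, 0]) cube([3422, 185, 2505]); translate([1370, 161, 747]) cube([1105, 185, 1545]); }


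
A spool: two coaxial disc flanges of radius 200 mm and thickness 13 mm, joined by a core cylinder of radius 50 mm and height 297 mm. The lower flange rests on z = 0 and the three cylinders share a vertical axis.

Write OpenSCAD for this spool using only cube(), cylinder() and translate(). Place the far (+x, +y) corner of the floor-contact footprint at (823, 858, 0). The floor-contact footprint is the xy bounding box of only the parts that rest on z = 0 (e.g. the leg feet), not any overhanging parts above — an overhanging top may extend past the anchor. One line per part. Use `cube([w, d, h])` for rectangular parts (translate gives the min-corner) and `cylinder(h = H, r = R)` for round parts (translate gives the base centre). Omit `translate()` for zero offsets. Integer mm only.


translate([623, 658, 0]) cylinder(h = 13, r = 200);
translate([623, 658, 13]) cylinder(h = 297, r = 50);
translate([623, 658, 310]) cylinder(h = 13, r = 200);


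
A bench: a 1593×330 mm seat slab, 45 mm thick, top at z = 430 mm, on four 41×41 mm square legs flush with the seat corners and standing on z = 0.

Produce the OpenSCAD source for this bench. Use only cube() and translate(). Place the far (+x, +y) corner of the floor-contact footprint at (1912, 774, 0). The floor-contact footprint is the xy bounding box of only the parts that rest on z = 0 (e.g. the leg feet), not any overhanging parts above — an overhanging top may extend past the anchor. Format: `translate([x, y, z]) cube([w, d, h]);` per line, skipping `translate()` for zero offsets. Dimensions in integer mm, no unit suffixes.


translate([319, 444, 385]) cube([1593, 330, 45]);
translate([319, 444, 0]) cube([41, 41, 385]);
translate([319, 733, 0]) cube([41, 41, 385]);
translate([1871, 444, 0]) cube([41, 41, 385]);
translate([1871, 733, 0]) cube([41, 41, 385]);


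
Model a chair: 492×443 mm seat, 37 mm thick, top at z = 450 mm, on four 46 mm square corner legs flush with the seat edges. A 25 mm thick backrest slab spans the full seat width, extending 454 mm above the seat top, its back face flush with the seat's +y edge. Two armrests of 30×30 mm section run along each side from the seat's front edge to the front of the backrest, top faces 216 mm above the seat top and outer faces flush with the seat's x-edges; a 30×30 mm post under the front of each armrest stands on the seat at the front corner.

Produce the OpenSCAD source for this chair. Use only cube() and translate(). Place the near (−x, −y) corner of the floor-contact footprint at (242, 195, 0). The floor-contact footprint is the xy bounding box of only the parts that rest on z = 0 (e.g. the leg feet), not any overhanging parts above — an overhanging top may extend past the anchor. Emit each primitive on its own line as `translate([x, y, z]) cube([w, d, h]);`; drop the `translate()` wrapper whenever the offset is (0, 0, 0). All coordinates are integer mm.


translate([242, 195, 413]) cube([492, 443, 37]);
translate([242, 195, 0]) cube([46, 46, 413]);
translate([688, 195, 0]) cube([46, 46, 413]);
translate([242, 592, 0]) cube([46, 46, 413]);
translate([688, 592, 0]) cube([46, 46, 413]);
translate([242, 613, 450]) cube([492, 25, 454]);
translate([242, 195, 636]) cube([30, 418, 30]);
translate([704, 195, 636]) cube([30, 418, 30]);
translate([242, 195, 450]) cube([30, 30, 186]);
translate([704, 195, 450]) cube([30, 30, 186]);


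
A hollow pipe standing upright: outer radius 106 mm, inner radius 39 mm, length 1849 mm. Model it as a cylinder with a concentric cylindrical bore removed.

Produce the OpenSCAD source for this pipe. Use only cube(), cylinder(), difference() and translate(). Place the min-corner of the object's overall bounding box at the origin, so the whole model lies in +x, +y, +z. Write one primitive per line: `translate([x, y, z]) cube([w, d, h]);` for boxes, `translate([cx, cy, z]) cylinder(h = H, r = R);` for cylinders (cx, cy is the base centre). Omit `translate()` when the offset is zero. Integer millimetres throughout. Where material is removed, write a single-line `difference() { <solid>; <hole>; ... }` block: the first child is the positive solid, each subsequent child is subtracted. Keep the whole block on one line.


difference() { translate([106, 106, 0]) cylinder(h = 1849, r = 106); translate([106, 106, 0]) cylinder(h = 1849, r = 39); }


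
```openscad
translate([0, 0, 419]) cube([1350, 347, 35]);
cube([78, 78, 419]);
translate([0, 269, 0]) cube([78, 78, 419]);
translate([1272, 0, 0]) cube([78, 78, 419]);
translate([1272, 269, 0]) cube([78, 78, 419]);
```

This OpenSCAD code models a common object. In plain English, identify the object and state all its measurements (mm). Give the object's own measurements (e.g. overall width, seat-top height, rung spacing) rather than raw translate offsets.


A long wooden bench with a 1350 mm (x) × 347 mm (y) seat, 35 mm thick, its top surface 454 mm above the floor. Four 78 mm square legs at the seat corners, flush with the edges, run from z = 0 to the seat underside.


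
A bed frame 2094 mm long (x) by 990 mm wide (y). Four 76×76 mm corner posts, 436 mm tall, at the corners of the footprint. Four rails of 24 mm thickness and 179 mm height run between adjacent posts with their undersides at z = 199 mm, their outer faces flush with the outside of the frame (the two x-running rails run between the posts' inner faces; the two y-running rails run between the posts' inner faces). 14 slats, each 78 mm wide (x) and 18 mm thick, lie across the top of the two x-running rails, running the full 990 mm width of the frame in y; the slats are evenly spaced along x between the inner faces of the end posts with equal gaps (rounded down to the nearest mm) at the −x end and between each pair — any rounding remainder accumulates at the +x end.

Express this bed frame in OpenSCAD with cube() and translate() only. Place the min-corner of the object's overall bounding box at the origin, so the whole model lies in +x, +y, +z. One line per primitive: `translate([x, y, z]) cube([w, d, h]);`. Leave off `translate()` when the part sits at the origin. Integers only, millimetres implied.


cube([76, 76, 436]);
translate([0, 914, 0]) cube([76, 76, 436]);
translate([2018, 0, 0]) cube([76, 76, 436]);
translate([2018, 914, 0]) cube([76, 76, 436]);
translate([76, 0, 199]) cube([1942, 24, 179]);
translate([76, 966, 199]) cube([1942, 24, 179]);
translate([0, 76, 199]) cube([24, 838, 179]);
translate([2070, 76, 199]) cube([24, 838, 179]);
translate([132, 0, 378]) cube([78, 990, 18]);
translate([266, 0, 378]) cube([78, 990, 18]);
translate([400, 0, 378]) cube([78, 990, 18]);
translate([534, 0, 378]) cube([78, 990, 18]);
translate([668, 0, 378]) cube([78, 990, 18]);
translate([802, 0, 378]) cube([78, 990, 18]);
translate([936, 0, 378]) cube([78, 990, 18]);
translate([1070, 0, 378]) cube([78, 990, 18]);
translate([1204, 0, 378]) cube([78, 990, 18]);
translate([1338, 0, 378]) cube([78, 990, 18]);
translate([1472, 0, 378]) cube([78, 990, 18]);
translate([1606, 0, 378]) cube([78, 990, 18]);
translate([1740, 0, 378]) cube([78, 990, 18]);
translate([1874, 0, 378]) cube([78, 990, 18]);


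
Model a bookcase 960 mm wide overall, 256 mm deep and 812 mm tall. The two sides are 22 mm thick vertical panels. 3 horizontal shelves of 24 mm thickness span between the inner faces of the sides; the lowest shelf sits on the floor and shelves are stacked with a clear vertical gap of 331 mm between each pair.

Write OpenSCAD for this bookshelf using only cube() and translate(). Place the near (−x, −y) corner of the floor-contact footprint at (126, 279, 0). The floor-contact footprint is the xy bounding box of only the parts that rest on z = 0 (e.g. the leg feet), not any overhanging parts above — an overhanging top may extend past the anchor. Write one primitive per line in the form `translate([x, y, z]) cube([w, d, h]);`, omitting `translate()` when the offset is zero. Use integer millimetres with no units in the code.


translate([126, 279, 0]) cube([22, 256, 812]);
translate([1064, 279, 0]) cube([22, 256, 812]);
translate([148, 279, 0]) cube([916, 256, 24]);
translate([148, 279, 355]) cube([916, 256, 24]);
translate([148, 279, 710]) cube([916, 256, 24]);


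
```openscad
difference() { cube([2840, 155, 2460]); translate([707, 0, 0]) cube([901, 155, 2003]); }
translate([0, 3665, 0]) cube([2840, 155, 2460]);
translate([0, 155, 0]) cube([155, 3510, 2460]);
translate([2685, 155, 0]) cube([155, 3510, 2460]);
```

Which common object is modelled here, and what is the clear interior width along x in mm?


A single room. The interior width is 2530 mm.

Four walls enclosing a rectangle with a door in the front wall — a room. Outside width 2840 minus two 155 mm walls gives 2530 mm.


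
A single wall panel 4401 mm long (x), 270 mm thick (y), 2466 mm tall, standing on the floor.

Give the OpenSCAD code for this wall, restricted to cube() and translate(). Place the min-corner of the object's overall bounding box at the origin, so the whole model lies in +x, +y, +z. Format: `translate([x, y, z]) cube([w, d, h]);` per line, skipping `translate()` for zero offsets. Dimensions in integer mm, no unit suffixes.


cube([4401, 270, 2466]);


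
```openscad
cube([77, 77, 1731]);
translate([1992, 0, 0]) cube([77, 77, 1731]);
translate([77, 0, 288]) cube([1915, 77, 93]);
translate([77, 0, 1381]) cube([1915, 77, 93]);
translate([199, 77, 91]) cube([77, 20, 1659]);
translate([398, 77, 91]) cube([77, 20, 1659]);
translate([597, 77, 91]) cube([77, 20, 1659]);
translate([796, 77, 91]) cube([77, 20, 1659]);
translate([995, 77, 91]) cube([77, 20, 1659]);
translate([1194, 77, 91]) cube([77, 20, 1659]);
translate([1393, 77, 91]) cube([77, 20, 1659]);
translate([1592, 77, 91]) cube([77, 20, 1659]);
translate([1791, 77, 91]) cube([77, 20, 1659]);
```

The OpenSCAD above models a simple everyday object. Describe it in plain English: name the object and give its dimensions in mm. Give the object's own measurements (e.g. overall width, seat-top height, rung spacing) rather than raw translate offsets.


A fence section. Two 77×77 mm posts, 1731 mm tall, stand on the floor with a clear span of 1915 mm between their inner faces. Two horizontal rails of 77×93 mm section span the gap between the posts with their undersides at z = 288 mm and z = 1381 mm, flush with the posts' −y face. 9 pickets, each 77 mm wide, 20 mm thick and 1659 mm tall, are fixed to the +y face of the rails with their bottoms at z = 91 mm, spaced across the span with a 122 mm gap after the −x post and between neighbouring pickets, with 124 mm left before the +x post.


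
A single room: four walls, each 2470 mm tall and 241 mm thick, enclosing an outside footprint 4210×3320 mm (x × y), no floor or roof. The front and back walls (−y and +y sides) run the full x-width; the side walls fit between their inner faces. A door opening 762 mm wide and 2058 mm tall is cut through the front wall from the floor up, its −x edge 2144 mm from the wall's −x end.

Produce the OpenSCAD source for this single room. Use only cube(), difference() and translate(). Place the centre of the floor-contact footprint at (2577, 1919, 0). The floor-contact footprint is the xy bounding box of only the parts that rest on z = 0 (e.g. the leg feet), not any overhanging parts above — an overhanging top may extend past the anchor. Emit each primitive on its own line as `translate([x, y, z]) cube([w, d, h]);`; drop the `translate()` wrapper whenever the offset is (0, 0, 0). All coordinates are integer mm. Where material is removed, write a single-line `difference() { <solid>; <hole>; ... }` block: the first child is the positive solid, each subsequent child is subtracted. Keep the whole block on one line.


difference() { translate([472, 259, 0]) cube([4210, 241, 2470]); translate([2616, 259, 0]) cube([762, 241, 2058]); }
translate([472, 3338, 0]) cube([4210, 241, 2470]);
translate([472, 500, 0]) cube([241, 2838, 2470]);
translate([4441, 500, 0]) cube([241, 2838, 2470]);


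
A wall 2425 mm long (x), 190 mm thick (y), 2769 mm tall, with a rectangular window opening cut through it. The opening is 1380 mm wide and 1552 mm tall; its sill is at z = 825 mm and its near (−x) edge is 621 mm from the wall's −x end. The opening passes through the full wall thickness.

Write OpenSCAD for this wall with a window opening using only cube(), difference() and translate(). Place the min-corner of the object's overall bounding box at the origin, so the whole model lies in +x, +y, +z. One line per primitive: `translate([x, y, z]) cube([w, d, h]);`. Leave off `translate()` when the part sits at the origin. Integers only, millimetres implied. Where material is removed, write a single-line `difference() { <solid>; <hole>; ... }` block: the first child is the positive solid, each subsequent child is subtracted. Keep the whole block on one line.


difference() { cube([2425, 190, 2769]); translate([621, 0, 825]) cube([1380, 190, 1552]); }


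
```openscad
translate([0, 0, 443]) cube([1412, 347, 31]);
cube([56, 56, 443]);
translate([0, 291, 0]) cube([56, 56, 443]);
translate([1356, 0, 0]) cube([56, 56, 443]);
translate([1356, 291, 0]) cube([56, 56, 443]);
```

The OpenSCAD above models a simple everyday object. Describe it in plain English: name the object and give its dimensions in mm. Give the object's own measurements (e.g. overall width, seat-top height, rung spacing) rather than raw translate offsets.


A long wooden bench with a 1412 mm (x) × 347 mm (y) seat, 31 mm thick, its top surface 474 mm above the floor. Four 56 mm square legs at the seat corners, flush with the edges, run from z = 0 to the seat underside.


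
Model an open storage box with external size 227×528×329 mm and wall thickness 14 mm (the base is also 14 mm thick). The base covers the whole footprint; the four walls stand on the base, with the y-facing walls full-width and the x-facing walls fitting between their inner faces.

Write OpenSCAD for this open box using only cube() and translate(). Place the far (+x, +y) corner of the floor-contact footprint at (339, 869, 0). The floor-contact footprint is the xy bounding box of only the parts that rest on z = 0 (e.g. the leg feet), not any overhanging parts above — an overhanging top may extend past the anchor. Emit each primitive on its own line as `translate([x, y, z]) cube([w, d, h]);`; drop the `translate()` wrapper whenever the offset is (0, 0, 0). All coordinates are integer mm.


translate([112, 341, 0]) cube([227, 528, 14]);
translate([112, 341, 14]) cube([227, 14, 315]);
translate([112, 855, 14]) cube([227, 14, 315]);
translate([112, 355, 14]) cube([14, 500, 315]);
translate([325, 355, 14]) cube([14, 500, 315]);


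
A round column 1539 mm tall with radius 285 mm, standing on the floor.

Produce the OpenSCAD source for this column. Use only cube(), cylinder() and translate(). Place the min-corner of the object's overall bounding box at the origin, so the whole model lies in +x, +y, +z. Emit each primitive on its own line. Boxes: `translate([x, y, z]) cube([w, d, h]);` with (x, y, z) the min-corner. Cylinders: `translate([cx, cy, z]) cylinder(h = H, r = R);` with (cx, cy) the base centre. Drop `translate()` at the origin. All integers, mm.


translate([285, 285, 0]) cylinder(h = 1539, r = 285);


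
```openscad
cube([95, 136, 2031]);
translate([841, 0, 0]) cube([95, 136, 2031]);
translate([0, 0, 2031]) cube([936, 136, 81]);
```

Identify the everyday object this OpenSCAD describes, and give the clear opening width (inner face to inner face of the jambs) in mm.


A door frame. The clear opening width is 746 mm.

Two 2031 mm tall posts with a header on top — a door frame. The left jamb is 95 mm wide at x = 0; the right jamb starts at x = 841. The clear opening is 841 − 95 = 746 mm.


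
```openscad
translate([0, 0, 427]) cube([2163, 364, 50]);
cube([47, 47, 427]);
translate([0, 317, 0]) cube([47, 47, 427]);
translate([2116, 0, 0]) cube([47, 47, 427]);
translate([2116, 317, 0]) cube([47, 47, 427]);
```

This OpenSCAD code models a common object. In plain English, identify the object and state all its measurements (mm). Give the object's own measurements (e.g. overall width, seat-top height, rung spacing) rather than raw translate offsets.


A bench: a 2163×364 mm seat slab, 50 mm thick, top at z = 477 mm, on four 47×47 mm square legs flush with the seat corners and standing on z = 0.


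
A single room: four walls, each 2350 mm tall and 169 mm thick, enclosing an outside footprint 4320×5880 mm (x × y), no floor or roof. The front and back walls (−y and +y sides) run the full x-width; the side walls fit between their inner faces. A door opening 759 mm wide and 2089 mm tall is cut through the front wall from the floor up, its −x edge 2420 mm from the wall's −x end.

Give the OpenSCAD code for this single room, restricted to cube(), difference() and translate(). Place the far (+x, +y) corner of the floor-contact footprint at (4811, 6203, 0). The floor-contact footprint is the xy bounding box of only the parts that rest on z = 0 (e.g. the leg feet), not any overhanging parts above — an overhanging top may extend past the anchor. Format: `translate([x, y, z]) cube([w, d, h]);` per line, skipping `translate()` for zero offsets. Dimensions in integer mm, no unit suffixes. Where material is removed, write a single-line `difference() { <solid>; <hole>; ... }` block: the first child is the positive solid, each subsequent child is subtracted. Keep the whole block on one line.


difference() { translate([491, 323, 0]) cube([4320, 169, 2350]); translate([2911, 323, 0]) cube([759, 169, 2089]); }
translate([491, 6034, 0]) cube([4320, 169, 2350]);
translate([491, 492, 0]) cube([169, 5542, 2350]);
translate([4642, 492, 0]) cube([169, 5542, 2350]);


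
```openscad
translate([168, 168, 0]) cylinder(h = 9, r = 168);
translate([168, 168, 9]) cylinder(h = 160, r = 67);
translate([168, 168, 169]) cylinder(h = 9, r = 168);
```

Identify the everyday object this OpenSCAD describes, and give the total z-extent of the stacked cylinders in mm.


A spool. The overall height is 178 mm.

Three coaxial cylinders, large–small–large — a spool. Two 9 mm flanges and a 160 mm core give 9 + 160 + 9 = 178 mm.


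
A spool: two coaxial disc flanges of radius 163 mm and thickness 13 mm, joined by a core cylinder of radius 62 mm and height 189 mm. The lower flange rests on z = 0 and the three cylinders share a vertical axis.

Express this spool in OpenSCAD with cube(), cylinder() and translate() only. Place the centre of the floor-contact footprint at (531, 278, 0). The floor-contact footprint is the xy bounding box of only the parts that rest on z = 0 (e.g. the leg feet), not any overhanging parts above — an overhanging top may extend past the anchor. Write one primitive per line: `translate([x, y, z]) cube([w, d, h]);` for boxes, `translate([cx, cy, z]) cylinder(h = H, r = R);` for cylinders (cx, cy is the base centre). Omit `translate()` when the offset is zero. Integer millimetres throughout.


translate([531, 278, 0]) cylinder(h = 13, r = 163);
translate([531, 278, 13]) cylinder(h = 189, r = 62);
translate([531, 278, 202]) cylinder(h = 13, r = 163);


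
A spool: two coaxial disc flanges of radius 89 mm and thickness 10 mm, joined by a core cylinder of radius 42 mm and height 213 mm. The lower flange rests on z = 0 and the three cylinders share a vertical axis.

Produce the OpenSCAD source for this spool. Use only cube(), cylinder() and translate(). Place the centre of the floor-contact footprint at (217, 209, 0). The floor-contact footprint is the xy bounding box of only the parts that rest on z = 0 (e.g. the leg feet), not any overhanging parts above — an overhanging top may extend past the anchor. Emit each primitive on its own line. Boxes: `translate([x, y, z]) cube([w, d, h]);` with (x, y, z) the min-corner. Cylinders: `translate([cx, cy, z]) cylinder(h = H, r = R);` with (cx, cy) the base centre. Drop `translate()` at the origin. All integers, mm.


translate([217, 209, 0]) cylinder(h = 10, r = 89);
translate([217, 209, 10]) cylinder(h = 213, r = 42);
translate([217, 209, 223]) cylinder(h = 10, r = 89);


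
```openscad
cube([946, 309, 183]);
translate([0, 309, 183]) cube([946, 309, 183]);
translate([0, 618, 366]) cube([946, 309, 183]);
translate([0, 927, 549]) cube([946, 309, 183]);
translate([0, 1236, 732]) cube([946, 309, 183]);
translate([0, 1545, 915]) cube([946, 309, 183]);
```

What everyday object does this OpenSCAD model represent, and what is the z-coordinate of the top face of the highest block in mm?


A staircase. The total rise is 1098 mm.

6 identical blocks, each offset up and back from the previous — a staircase. Each step is 183 mm tall and there are 6 of them, so the total rise is 6 × 183 = 1098 mm.


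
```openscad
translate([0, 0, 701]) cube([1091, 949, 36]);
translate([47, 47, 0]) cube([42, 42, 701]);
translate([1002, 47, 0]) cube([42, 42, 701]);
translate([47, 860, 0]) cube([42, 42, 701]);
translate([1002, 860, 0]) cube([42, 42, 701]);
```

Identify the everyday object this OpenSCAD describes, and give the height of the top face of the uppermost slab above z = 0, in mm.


A table. The table height is 737 mm.

A 1091×949×36 slab sits at z = 701 on four 42 mm square posts — a table. The top surface is at 701 + 36 = 737 mm.
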